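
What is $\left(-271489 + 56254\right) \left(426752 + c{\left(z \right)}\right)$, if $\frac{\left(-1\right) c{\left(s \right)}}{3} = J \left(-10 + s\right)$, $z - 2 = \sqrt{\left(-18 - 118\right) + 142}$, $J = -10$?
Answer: $-91800310320 - 6457050 \sqrt{6} \approx -9.1816 \cdot 10^{10}$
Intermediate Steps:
$z = 2 + \sqrt{6}$ ($z = 2 + \sqrt{\left(-18 - 118\right) + 142} = 2 + \sqrt{-136 + 142} = 2 + \sqrt{6} \approx 4.4495$)
$c{\left(s \right)} = -300 + 30 s$ ($c{\left(s \right)} = - 3 \left(- 10 \left(-10 + s\right)\right) = - 3 \left(100 - 10 s\right) = -300 + 30 s$)
$\left(-271489 + 56254\right) \left(426752 + c{\left(z \right)}\right) = \left(-271489 + 56254\right) \left(426752 - \left(300 - 30 \left(2 + \sqrt{6}\right)\right)\right) = - 215235 \left(426752 - \left(240 - 30 \sqrt{6}\right)\right) = - 215235 \left(426512 + 30 \sqrt{6}\right) = -91800310320 - 6457050 \sqrt{6}$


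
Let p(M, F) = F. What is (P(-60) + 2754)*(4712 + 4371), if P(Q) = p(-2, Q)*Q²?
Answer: -1936913418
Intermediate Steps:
P(Q) = Q³ (P(Q) = Q*Q² = Q³)
(P(-60) + 2754)*(4712 + 4371) = ((-60)³ + 2754)*(4712 + 4371) = (-216000 + 2754)*9083 = -213246*9083 = -1936913418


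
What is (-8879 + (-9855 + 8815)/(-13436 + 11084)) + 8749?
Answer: -19045/147 ≈ -129.56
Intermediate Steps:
(-8879 + (-9855 + 8815)/(-13436 + 11084)) + 8749 = (-8879 - 1040/(-2352)) + 8749 = (-8879 - 1040*(-1/2352)) + 8749 = (-8879 + 65/147) + 8749 = -1305148/147 + 8749 = -19045/147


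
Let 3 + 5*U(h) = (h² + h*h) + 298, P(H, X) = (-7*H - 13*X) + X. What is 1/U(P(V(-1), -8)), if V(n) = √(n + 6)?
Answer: 96085/333166369 + 13440*√5/333166369 ≈ 0.00037860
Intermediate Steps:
V(n) = √(6 + n)
P(H, X) = -12*X - 7*H (P(H, X) = (-13*X - 7*H) + X = -12*X - 7*H)
U(h) = 59 + 2*h²/5 (U(h) = -⅗ + ((h² + h*h) + 298)/5 = -⅗ + ((h² + h²) + 298)/5 = -⅗ + (2*h² + 298)/5 = -⅗ + (298 + 2*h²)/5 = -⅗ + (298/5 + 2*h²/5) = 59 + 2*h²/5)
1/U(P(V(-1), -8)) = 1/(59 + 2*(-12*(-8) - 7*√(6 - 1))²/5) = 1/(59 + 2*(96 - 7*√5)²/5)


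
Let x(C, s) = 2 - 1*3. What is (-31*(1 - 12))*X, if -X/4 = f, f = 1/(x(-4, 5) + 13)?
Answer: -341/3 ≈ -113.67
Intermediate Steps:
x(C, s) = -1 (x(C, s) = 2 - 3 = -1)
f = 1/12 (f = 1/(-1 + 13) = 1/12 ≈ 0.083333)
X = -⅓ (X = -4*1/12 = -⅓ ≈ -0.33333)
(-31*(1 - 12))*X = -31*(1 - 12)*(-⅓) = -31*(-11)*(-⅓) = 341*(-⅓) = -341/3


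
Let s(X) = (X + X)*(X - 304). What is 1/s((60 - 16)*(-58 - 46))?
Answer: 1/44661760 ≈ 2.2391e-8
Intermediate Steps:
s(X) = 2*X*(-304 + X) (s(X) = (2*X)*(-304 + X) = 2*X*(-304 + X))
1/s((60 - 16)*(-58 - 46)) = 1/(2*((60 - 16)*(-58 - 46))*(-304 + (60 - 16)*(-58 - 46))) = 1/(2*(44*(-104))*(-304 + 44*(-104))) = 1/(2*(-4576)*(-304 - 4576)) = 1/(2*(-4576)*(-4880)) = 1/44661760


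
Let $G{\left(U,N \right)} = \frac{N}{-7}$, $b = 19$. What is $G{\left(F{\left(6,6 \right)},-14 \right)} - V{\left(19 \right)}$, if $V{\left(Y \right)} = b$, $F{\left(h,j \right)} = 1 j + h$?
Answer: $-17$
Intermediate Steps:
$F{\left(h,j \right)} = h + j$ ($F{\left(h,j \right)} = j + h = h + j$)
$G{\left(U,N \right)} = - \frac{N}{7}$ ($G{\left(U,N \right)} = N \left(- \frac{1}{7}\right) = - \frac{N}{7}$)
$V{\left(Y \right)} = 19$
$G{\left(F{\left(6,6 \right)},-14 \right)} - V{\left(19 \right)} = \left(- \frac{1}{7}\right) \left(-14\right) - 19 = 2 - 19 = -17$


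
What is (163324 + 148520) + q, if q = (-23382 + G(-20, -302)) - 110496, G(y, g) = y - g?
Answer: 178248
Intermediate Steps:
q = -133596 (q = (-23382 + (-20 - 1*(-302))) - 110496 = (-23382 + (-20 + 302)) - 110496 = (-23382 + 282) - 110496 = -23100 - 110496 = -133596)
(163324 + 148520) + q = (163324 + 148520) - 133596 = 311844 - 133596 = 178248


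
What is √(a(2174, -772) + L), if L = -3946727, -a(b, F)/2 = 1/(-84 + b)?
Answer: 2*I*√1077481138305/1045 ≈ 1986.6*I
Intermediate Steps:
a(b, F) = -2/(-84 + b)
√(a(2174, -772) + L) = √(-2/(-84 + 2174) - 3946727) = √(-2/2090 - 3946727) = √(-2*1/2090 - 3946727) = √(-1/1045 - 3946727) = √(-4124329716/1045) = 2*I*√1077481138305/1045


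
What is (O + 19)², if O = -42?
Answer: 529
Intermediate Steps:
(O + 19)² = (-42 + 19)² = (-23)² = 529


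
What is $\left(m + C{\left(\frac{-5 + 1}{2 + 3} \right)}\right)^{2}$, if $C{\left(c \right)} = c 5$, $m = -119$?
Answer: $15129$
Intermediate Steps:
$C{\left(c \right)} = 5 c$
$\left(m + C{\left(\frac{-5 + 1}{2 + 3} \right)}\right)^{2} = \left(-119 + 5 \frac{-5 + 1}{2 + 3}\right)^{2} = \left(-119 + 5 \left(- \frac{4}{5}\right)\right)^{2} = \left(-119 - 4\right)^{2} = \left(-123\right)^{2} = 15129$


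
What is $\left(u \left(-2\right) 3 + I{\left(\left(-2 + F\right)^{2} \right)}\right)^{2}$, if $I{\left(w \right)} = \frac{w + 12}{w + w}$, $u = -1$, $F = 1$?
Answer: $\frac{625}{4} \approx 156.25$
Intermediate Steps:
$I{\left(w \right)} = \frac{12 + w}{2 w}$
$\left(u \left(-2\right) 3 + I{\left(\left(-2 + F\right)^{2} \right)}\right)^{2} = \left(\left(-1\right) \left(-2\right) 3 + \frac{12 + \left(-2 + 1\right)^{2}}{2 \left(-2 + 1\right)^{2}}\right)^{2} = \left(2 \cdot 3 + \frac{12 + \left(-1\right)^{2}}{2 \left(-1\right)^{2}}\right)^{2} = \left(6 + \frac{12 + 1}{2 \cdot 1}\right)^{2} = \left(6 + \frac{1}{2} \cdot 1 \cdot 13\right)^{2} = \left(6 + \frac{13}{2}\right)^{2} = \left(\frac{25}{2}\right)^{2} = \frac{625}{4}$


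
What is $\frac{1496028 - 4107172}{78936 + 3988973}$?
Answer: $- \frac{2611144}{4067909} \approx -0.64189$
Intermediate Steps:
$\frac{1496028 - 4107172}{78936 + 3988973} = - \frac{2611144}{4067909}$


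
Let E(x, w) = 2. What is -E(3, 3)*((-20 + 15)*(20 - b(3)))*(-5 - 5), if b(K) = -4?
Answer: -2400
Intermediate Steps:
-E(3, 3)*((-20 + 15)*(20 - b(3)))*(-5 - 5) = -2*((-20 + 15)*(20 - 1*(-4)))*(-5 - 5) = -2*(-5*(20 + 4))*(-10) = -2*(-5*24)*(-10) = -2*(-120)*(-10) = -(-240)*(-10) = -1*2400 = -2400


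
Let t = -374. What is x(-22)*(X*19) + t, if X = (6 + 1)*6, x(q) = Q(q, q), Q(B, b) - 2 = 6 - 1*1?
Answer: 5212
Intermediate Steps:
Q(B, b) = 7 (Q(B, b) = 2 + (6 - 1*1) = 2 + (6 - 1) = 2 + 5 = 7)
x(q) = 7
X = 42 (X = 7*6 = 42)
x(-22)*(X*19) + t = 7*(42*19) - 374 = 7*798 - 374 = 5586 - 374 = 5212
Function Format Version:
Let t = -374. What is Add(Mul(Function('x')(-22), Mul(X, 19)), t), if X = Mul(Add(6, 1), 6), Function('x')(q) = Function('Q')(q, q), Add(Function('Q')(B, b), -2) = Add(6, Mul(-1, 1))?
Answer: 5212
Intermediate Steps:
Function('Q')(B, b) = 7 (Function('Q')(B, b) = Add(2, Add(6, Mul(-1, 1))) = Add(2, Add(6, -1)) = Add(2, 5) = 7)
Function('x')(q) = 7
X = 42 (X = Mul(7, 6) = 42)
Add(Mul(Function('x')(-22), Mul(X, 19)), t) = Add(Mul(7, Mul(42, 19)), -374) = Add(Mul(7, 798), -374) = Add(5586, -374) = 5212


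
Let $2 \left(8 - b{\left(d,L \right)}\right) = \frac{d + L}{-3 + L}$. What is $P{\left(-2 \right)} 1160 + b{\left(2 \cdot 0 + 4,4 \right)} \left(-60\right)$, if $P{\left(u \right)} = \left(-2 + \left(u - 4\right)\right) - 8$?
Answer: $-18800$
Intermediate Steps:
$b{\left(d,L \right)} = 8 - \frac{L + d}{2 \left(-3 + L\right)}$ ($b{\left(d,L \right)} = 8 - \frac{\left(d + L\right) \frac{1}{-3 + L}}{2} = 8 - \frac{\left(L + d\right) \frac{1}{-3 + L}}{2} = 8 - \frac{\frac{1}{-3 + L} \left(L + d\right)}{2} = 8 - \frac{L + d}{2 \left(-3 + L\right)}$)
$P{\left(u \right)} = -14 + u$ ($P{\left(u \right)} = \left(-2 + \left(-4 + u\right)\right) - 8 = \left(-6 + u\right) - 8 = -14 + u$)
$P{\left(-2 \right)} 1160 + b{\left(2 \cdot 0 + 4,4 \right)} \left(-60\right) = \left(-14 - 2\right) 1160 + \frac{-48 - \left(2 \cdot 0 + 4\right) + 15 \cdot 4}{2 \left(-3 + 4\right)} \left(-60\right) = \left(-16\right) 1160 + \frac{-48 - \left(0 + 4\right) + 60}{2 \cdot 1} \left(-60\right) = -18560 + \frac{1}{2} \cdot 1 \left(-48 - 4 + 60\right) \left(-60\right) = -18560 + \frac{1}{2} \cdot 1 \cdot 8 \left(-60\right) = -18560 + 4 \left(-60\right) = -18560 - 240 = -18800$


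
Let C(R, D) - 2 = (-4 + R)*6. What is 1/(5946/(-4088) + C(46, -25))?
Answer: 2044/516203 ≈ 0.0039597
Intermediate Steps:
C(R, D) = -22 + 6*R (C(R, D) = 2 + (-4 + R)*6 = 2 + (-24 + 6*R) = -22 + 6*R)
1/(5946/(-4088) + C(46, -25)) = 1/(5946/(-4088) + (-22 + 6*46)) = 1/(5946*(-1/4088) + (-22 + 276)) = 1/(-2973/2044 + 254) = 1/(516203/2044) = 2044/516203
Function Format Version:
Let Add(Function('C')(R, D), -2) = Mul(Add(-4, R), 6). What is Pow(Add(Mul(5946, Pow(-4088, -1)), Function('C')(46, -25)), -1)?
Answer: Rational(2044, 516203) ≈ 0.0039597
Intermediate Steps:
Function('C')(R, D) = Add(-22, Mul(6, R)) (Function('C')(R, D) = Add(2, Mul(Add(-4, R), 6)) = Add(2, Add(-24, Mul(6, R))) = Add(-22, Mul(6, R)))
Pow(Add(Mul(5946, Pow(-4088, -1)), Function('C')(46, -25)), -1) = Pow(Add(Mul(5946, Pow(-4088, -1)), Add(-22, Mul(6, 46))), -1) = Pow(Add(Mul(5946, Rational(-1, 4088)), Add(-22, 276)), -1) = Pow(Add(Rational(-2973, 2044), 254), -1) = Pow(Rational(516203, 2044), -1) = Rational(2044, 516203)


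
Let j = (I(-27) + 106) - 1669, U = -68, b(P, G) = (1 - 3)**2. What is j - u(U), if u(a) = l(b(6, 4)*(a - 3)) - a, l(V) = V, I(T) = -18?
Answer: -1365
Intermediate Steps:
b(P, G) = 4 (b(P, G) = (-2)**2 = 4)
u(a) = -12 + 3*a (u(a) = 4*(a - 3) - a = 4*(-3 + a) - a = (-12 + 4*a) - a = -12 + 3*a)
j = -1581 (j = (-18 + 106) - 1669 = 88 - 1669 = -1581)
j - u(U) = -1581 - (-12 + 3*(-68)) = -1581 - (-12 - 204) = -1581 - 1*(-216) = -1581 + 216 = -1365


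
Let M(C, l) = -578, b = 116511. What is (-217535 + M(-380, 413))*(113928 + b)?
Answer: -50261741607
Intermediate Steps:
(-217535 + M(-380, 413))*(113928 + b) = (-217535 - 578)*(113928 + 116511) = -218113*230439 = -50261741607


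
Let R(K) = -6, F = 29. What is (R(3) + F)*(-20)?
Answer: -460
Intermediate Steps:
(R(3) + F)*(-20) = (-6 + 29)*(-20) = 23*(-20) = -460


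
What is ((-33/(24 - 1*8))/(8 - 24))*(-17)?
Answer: -561/256 ≈ -2.1914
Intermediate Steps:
((-33/(24 - 1*8))/(8 - 24))*(-17) = ((-33/(24 - 8))/(-16))*(-17) = -(-33)/(16*16)*(-17) = -1/16*(-33/16)*(-17) = (33/256)*(-17) = -561/256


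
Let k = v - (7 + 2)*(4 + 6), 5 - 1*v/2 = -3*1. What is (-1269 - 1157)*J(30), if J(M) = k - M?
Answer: 252304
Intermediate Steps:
v = 16 (v = 10 - (-6) = 10 - 2*(-3) = 10 + 6 = 16)
k = -74 (k = 16 - (7 + 2)*(4 + 6) = 16 - 9*10 = 16 - 1*90 = 16 - 90 = -74)
J(M) = -74 - M
(-1269 - 1157)*J(30) = (-1269 - 1157)*(-74 - 1*30) = -2426*(-74 - 30) = -2426*(-104) = 252304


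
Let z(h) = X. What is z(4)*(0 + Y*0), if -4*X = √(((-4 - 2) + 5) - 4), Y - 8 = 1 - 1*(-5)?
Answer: 0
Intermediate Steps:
Y = 14 (Y = 8 + (1 - 1*(-5)) = 8 + (1 + 5) = 8 + 6 = 14)
X = -I*√5/4 (X = -√(((-4 - 2) + 5) - 4)/4 = -√((-6 + 5) - 4)/4 = -√(-1 - 4)/4 = -I*√5/4 ≈ -0.55902*I)
z(h) = -I*√5/4
z(4)*(0 + Y*0) = (-I*√5/4)*(0 + 14*0) = (-I*√5/4)*(0 + 0) = -I*√5/4*0 = 0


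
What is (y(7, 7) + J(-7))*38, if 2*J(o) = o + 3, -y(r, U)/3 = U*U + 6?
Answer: -6346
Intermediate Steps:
y(r, U) = -18 - 3*U**2 (y(r, U) = -3*(U*U + 6) = -3*(U**2 + 6) = -3*(6 + U**2) = -18 - 3*U**2)
J(o) = 3/2 + o/2 (J(o) = (o + 3)/2 = (3 + o)/2 = 3/2 + o/2)
(y(7, 7) + J(-7))*38 = ((-18 - 3*7**2) + (3/2 + (1/2)*(-7)))*38 = ((-18 - 3*49) + (3/2 - 7/2))*38 = ((-18 - 147) - 2)*38 = (-165 - 2)*38 = -167*38 = -6346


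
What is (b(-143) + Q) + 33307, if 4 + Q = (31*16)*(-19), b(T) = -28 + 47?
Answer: 23898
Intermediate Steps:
b(T) = 19
Q = -9428 (Q = -4 + (31*16)*(-19) = -4 + 496*(-19) = -4 - 9424 = -9428)
(b(-143) + Q) + 33307 = (19 - 9428) + 33307 = -9409 + 33307 = 23898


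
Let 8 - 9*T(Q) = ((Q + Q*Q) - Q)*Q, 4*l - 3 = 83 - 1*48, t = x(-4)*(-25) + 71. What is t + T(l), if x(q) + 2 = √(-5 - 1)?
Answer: 213/8 - 25*I*√6 ≈ 26.625 - 61.237*I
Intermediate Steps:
x(q) = -2 + I*√6 (x(q) = -2 + √(-5 - 1) = -2 + √(-6) = -2 + I*√6)
t = 121 - 25*I*√6 (t = (-2 + I*√6)*(-25) + 71 = (50 - 25*I*√6) + 71 = 121 - 25*I*√6 ≈ 121.0 - 61.237*I)
l = 19/2 (l = ¾ + (83 - 1*48)/4 = ¾ + (83 - 48)/4 = ¾ + (¼)*35 = ¾ + 35/4 = 19/2 ≈ 9.5000)
T(Q) = 8/9 - Q³/9 (T(Q) = 8/9 - ((Q + Q*Q) - Q)*Q/9 = 8/9 - ((Q + Q²) - Q)*Q/9 = 8/9 - Q²*Q/9 = 8/9 - Q³/9)
t + T(l) = (121 - 25*I*√6) + (8/9 - (19/2)³/9) = (121 - 25*I*√6) + (8/9 - ⅑*6859/8) = (121 - 25*I*√6) + (8/9 - 6859/72) = (121 - 25*I*√6) - 755/8 = 213/8 - 25*I*√6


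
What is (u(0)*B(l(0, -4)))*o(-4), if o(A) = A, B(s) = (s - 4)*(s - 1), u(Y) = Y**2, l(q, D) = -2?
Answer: 0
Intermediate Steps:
B(s) = (-1 + s)*(-4 + s) (B(s) = (-4 + s)*(-1 + s) = (-1 + s)*(-4 + s))
(u(0)*B(l(0, -4)))*o(-4) = (0**2*(4 + (-2)**2 - 5*(-2)))*(-4) = (0*(4 + 4 + 10))*(-4) = (0*18)*(-4) = 0*(-4) = 0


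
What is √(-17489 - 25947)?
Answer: 2*I*√10859 ≈ 208.41*I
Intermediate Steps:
√(-17489 - 25947) = √(-43436) = 2*I*√10859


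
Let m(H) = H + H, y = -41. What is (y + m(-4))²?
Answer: 2401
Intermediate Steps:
m(H) = 2*H
(y + m(-4))² = (-41 + 2*(-4))² = (-41 - 8)² = (-49)² = 2401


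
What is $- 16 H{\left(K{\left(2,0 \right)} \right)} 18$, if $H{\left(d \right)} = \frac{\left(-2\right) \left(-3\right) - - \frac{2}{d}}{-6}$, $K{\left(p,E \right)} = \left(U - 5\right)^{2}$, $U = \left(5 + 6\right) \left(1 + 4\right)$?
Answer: $\frac{180024}{625} \approx 288.04$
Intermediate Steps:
$U = 55$ ($U = 11 \cdot 5 = 55$)
$K{\left(p,E \right)} = 2500$ ($K{\left(p,E \right)} = \left(55 - 5\right)^{2} = 50^{2} = 2500$)
$H{\left(d \right)} = -1 - \frac{1}{3 d}$ ($H{\left(d \right)} = \left(6 + \frac{2}{d}\right) \left(- \frac{1}{6}\right) = -1 - \frac{1}{3 d}$)
$- 16 H{\left(K{\left(2,0 \right)} \right)} 18 = - 16 \frac{- \frac{1}{3} - 2500}{2500} \cdot 18 = - 16 \cdot \frac{1}{2500} \left(- \frac{7501}{3}\right) 18 = \left(-16\right) \left(- \frac{7501}{7500}\right) 18 = \frac{30004}{1875} \cdot 18 = \frac{180024}{625}$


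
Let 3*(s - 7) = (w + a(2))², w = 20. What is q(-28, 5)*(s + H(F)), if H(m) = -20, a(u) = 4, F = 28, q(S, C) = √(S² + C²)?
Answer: 179*√809 ≈ 5091.3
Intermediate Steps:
q(S, C) = √(C² + S²)
s = 199 (s = 7 + (20 + 4)²/3 = 7 + (⅓)*24² = 7 + (⅓)*576 = 7 + 192 = 199)
q(-28, 5)*(s + H(F)) = √(5² + (-28)²)*(199 - 20) = √(25 + 784)*179 = √809*179 = 179*√809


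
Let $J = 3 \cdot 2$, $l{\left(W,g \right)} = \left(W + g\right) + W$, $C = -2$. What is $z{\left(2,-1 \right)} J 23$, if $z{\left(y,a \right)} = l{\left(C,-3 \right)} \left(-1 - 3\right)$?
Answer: $3864$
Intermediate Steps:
$l{\left(W,g \right)} = g + 2 W$
$J = 6$
$z{\left(y,a \right)} = 28$ ($z{\left(y,a \right)} = \left(-3 + 2 \left(-2\right)\right) \left(-1 - 3\right) = \left(-3 - 4\right) \left(-4\right) = \left(-7\right) \left(-4\right) = 28$)
$z{\left(2,-1 \right)} J 23 = 28 \cdot 6 \cdot 23 = 168 \cdot 23 = 3864$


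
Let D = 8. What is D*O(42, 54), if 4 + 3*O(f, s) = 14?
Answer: 80/3 ≈ 26.667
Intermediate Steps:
O(f, s) = 10/3 (O(f, s) = -4/3 + (⅓)*14 = -4/3 + 14/3 = 10/3)
D*O(42, 54) = 8*(10/3) = 80/3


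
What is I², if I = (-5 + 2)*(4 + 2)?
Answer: 324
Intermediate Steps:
I = -18 (I = -3*6 = -18)
I² = (-18)² = 324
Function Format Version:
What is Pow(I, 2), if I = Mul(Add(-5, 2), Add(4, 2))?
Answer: 324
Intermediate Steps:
I = -18 (I = Mul(-3, 6) = -18)
Pow(I, 2) = Pow(-18, 2) = 324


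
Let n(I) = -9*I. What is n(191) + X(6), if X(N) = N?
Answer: -1713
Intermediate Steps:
n(191) + X(6) = -9*191 + 6 = -1719 + 6 = -1713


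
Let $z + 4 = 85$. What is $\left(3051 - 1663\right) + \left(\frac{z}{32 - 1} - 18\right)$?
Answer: $\frac{42551}{31} \approx 1372.6$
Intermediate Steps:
$z = 81$ ($z = -4 + 85 = 81$)
$\left(3051 - 1663\right) + \left(\frac{z}{32 - 1} - 18\right) = \left(3051 - 1663\right) - \left(18 - \frac{81}{32 - 1}\right) = 1388 - \left(18 - \frac{81}{31}\right) = 1388 + \left(81 \cdot \frac{1}{31} - 18\right) = 1388 + \left(\frac{81}{31} - 18\right) = 1388 - \frac{477}{31} = \frac{42551}{31}$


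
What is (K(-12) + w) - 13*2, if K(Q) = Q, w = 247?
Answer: 209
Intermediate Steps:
(K(-12) + w) - 13*2 = (-12 + 247) - 13*2 = 235 - 26 = 209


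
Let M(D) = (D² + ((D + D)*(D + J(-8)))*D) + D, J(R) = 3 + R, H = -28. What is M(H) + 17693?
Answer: -33295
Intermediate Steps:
M(D) = D + D² + 2*D²*(-5 + D) (M(D) = (D² + ((D + D)*(D + (3 - 8)))*D) + D = (D² + ((2*D)*(D - 5))*D) + D = (D² + ((2*D)*(-5 + D))*D) + D = (D² + (2*D*(-5 + D))*D) + D = (D² + 2*D²*(-5 + D)) + D = D + D² + 2*D²*(-5 + D))
M(H) + 17693 = -28*(1 - 9*(-28) + 2*(-28)²) + 17693 = -28*(1 + 252 + 2*784) + 17693 = -28*(1 + 252 + 1568) + 17693 = -28*1821 + 17693 = -50988 + 17693 = -33295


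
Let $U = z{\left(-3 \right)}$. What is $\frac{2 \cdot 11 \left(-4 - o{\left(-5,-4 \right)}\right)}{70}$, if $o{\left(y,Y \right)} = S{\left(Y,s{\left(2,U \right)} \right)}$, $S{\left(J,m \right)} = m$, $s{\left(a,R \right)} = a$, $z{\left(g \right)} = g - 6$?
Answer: $- \frac{66}{35} \approx -1.8857$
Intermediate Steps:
$z{\left(g \right)} = -6 + g$ ($z{\left(g \right)} = g - 6 = -6 + g$)
$U = -9$ ($U = -6 - 3 = -9$)
$o{\left(y,Y \right)} = 2$
$\frac{2 \cdot 11 \left(-4 - o{\left(-5,-4 \right)}\right)}{70} = \frac{2 \cdot 11 \left(-4 - 2\right)}{70} = 22 \left(-4 - 2\right) \frac{1}{70} = 22 \left(-6\right) \frac{1}{70} = \left(-132\right) \frac{1}{70} = - \frac{66}{35}$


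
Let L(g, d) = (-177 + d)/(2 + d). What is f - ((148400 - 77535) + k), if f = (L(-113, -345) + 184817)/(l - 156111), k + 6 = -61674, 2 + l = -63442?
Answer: -691761540278/75307365 ≈ -9185.8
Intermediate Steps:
l = -63444 (l = -2 - 63442 = -63444)
k = -61680 (k = -6 - 61674 = -61680)
L(g, d) = (-177 + d)/(2 + d)
f = -63392753/75307365 (f = ((-177 - 345)/(2 - 345) + 184817)/(-63444 - 156111) = (-522/(-343) + 184817)/(-219555) = (-1/343*(-522) + 184817)*(-1/219555) = (522/343 + 184817)*(-1/219555) = (63392753/343)*(-1/219555) = -63392753/75307365 ≈ -0.84179)
f - ((148400 - 77535) + k) = -63392753/75307365 - ((148400 - 77535) - 61680) = -63392753/75307365 - (70865 - 61680) = -63392753/75307365 - 1*9185 = -63392753/75307365 - 9185 = -691761540278/75307365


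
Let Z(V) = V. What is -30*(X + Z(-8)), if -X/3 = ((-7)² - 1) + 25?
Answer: 6810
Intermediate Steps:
X = -219 (X = -3*(((-7)² - 1) + 25) = -3*((49 - 1) + 25) = -3*(48 + 25) = -3*73 = -219)
-30*(X + Z(-8)) = -30*(-219 - 8) = -30*(-227) = 6810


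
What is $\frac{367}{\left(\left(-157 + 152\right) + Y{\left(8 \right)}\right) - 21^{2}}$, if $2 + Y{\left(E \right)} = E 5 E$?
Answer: $- \frac{367}{128} \approx -2.8672$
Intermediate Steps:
$Y{\left(E \right)} = -2 + 5 E^{2}$ ($Y{\left(E \right)} = -2 + E 5 E = -2 + 5 E E = -2 + 5 E^{2}$)
$\frac{367}{\left(\left(-157 + 152\right) + Y{\left(8 \right)}\right) - 21^{2}} = \frac{367}{\left(\left(-157 + 152\right) - \left(2 - 5 \cdot 8^{2}\right)\right) - 21^{2}} = \frac{367}{\left(-5 + \left(-2 + 5 \cdot 64\right)\right) - 441} = \frac{367}{\left(-5 + \left(-2 + 320\right)\right) - 441} = \frac{367}{\left(-5 + 318\right) - 441} = \frac{367}{313 - 441} = \frac{367}{-128} = 367 \left(- \frac{1}{128}\right) = - \frac{367}{128}$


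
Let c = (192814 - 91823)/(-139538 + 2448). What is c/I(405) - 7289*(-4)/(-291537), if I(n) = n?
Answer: -183136223263/1798506329850 ≈ -0.10183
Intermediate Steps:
c = -100991/137090 (c = 100991/(-137090) = 100991*(-1/137090) = -100991/137090 ≈ -0.73668)
c/I(405) - 7289*(-4)/(-291537) = -100991/137090/405 - 7289*(-4)/(-291537) = -100991/137090*1/405 + 29156*(-1/291537) = -100991/55521450 - 29156/291537 = -183136223263/1798506329850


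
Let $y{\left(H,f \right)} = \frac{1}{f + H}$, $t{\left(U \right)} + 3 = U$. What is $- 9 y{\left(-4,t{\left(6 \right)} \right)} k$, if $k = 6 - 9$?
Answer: $-27$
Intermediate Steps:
$t{\left(U \right)} = -3 + U$
$k = -3$
$y{\left(H,f \right)} = \frac{1}{H + f}$
$- 9 y{\left(-4,t{\left(6 \right)} \right)} k = - \frac{9}{-4 + \left(-3 + 6\right)} \left(-3\right) = - \frac{9}{-4 + 3} \left(-3\right) = - \frac{9}{-1} \left(-3\right) = \left(-9\right) \left(-1\right) \left(-3\right) = 9 \left(-3\right) = -27$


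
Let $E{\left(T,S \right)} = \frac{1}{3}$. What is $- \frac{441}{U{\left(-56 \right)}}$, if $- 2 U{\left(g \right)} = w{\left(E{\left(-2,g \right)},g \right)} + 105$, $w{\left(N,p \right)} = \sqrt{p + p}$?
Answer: $\frac{13230}{1591} - \frac{504 i \sqrt{7}}{1591} \approx 8.3155 - 0.83813 i$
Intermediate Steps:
$E{\left(T,S \right)} = \frac{1}{3}$
$w{\left(N,p \right)} = \sqrt{2} \sqrt{p}$ ($w{\left(N,p \right)} = \sqrt{2 p} = \sqrt{2} \sqrt{p}$)
$U{\left(g \right)} = - \frac{105}{2} - \frac{\sqrt{2} \sqrt{g}}{2}$ ($U{\left(g \right)} = - \frac{\sqrt{2} \sqrt{g} + 105}{2} = - \frac{105 + \sqrt{2} \sqrt{g}}{2} = - \frac{105}{2} - \frac{\sqrt{2} \sqrt{g}}{2}$)
$- \frac{441}{U{\left(-56 \right)}} = - \frac{441}{- \frac{105}{2} - \frac{\sqrt{2} \sqrt{-56}}{2}} = - \frac{441}{- \frac{105}{2} - \frac{\sqrt{2} \cdot 2 i \sqrt{14}}{2}} = - \frac{441}{- \frac{105}{2} - 2 i \sqrt{7}}$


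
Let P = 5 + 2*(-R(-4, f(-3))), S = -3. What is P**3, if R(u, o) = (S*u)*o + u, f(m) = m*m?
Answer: -8365427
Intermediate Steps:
f(m) = m**2
R(u, o) = u - 3*o*u (R(u, o) = (-3*u)*o + u = -3*o*u + u = u - 3*o*u)
P = -203 (P = 5 + 2*(-(-4)*(1 - 3*(-3)**2)) = 5 + 2*(-(-4)*(1 - 3*9)) = 5 + 2*(-(-4)*(1 - 27)) = 5 + 2*(-(-4)*(-26)) = 5 + 2*(-1*104) = 5 + 2*(-104) = 5 - 208 = -203)
P**3 = (-203)**3 = -8365427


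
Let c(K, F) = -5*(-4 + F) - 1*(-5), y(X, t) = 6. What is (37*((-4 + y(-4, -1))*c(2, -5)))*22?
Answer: 81400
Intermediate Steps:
c(K, F) = 25 - 5*F (c(K, F) = (20 - 5*F) + 5 = 25 - 5*F)
(37*((-4 + y(-4, -1))*c(2, -5)))*22 = (37*((-4 + 6)*(25 - 5*(-5))))*22 = (37*(2*(25 + 25)))*22 = (37*(2*50))*22 = (37*100)*22 = 3700*22 = 81400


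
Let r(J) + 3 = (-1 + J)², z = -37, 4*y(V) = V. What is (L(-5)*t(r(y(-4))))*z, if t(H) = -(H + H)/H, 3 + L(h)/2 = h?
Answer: -1184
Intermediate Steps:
y(V) = V/4
L(h) = -6 + 2*h
r(J) = -3 + (-1 + J)²
t(H) = -2 (t(H) = -2*H/H = -1*2 = -2)
(L(-5)*t(r(y(-4))))*z = ((-6 + 2*(-5))*(-2))*(-37) = ((-6 - 10)*(-2))*(-37) = -16*(-2)*(-37) = 32*(-37) = -1184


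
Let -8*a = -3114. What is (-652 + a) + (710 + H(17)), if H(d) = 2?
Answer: 1797/4 ≈ 449.25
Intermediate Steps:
a = 1557/4 (a = -⅛*(-3114) = 1557/4 ≈ 389.25)
(-652 + a) + (710 + H(17)) = (-652 + 1557/4) + (710 + 2) = -1051/4 + 712 = 1797/4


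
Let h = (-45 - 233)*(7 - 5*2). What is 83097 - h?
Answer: 82263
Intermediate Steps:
h = 834 (h = -278*(7 - 10) = -278*(-3) = 834)
83097 - h = 83097 - 1*834 = 83097 - 834 = 82263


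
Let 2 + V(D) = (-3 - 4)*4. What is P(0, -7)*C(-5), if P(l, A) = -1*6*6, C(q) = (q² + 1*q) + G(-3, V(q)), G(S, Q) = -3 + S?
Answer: -504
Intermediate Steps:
V(D) = -30 (V(D) = -2 + (-3 - 4)*4 = -2 - 7*4 = -2 - 28 = -30)
C(q) = -6 + q + q² (C(q) = (q² + 1*q) + (-3 - 3) = (q² + q) - 6 = (q + q²) - 6 = -6 + q + q²)
P(l, A) = -36 (P(l, A) = -6*6 = -36)
P(0, -7)*C(-5) = -36*(-6 - 5 + (-5)²) = -36*(-6 - 5 + 25) = -36*14 = -504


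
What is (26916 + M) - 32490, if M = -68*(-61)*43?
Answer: 172790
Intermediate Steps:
M = 178364 (M = 4148*43 = 178364)
(26916 + M) - 32490 = (26916 + 178364) - 32490 = 205280 - 32490 = 172790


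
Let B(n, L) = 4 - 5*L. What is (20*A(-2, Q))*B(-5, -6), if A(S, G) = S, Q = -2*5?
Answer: -1360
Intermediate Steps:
Q = -10
(20*A(-2, Q))*B(-5, -6) = (20*(-2))*(4 - 5*(-6)) = -40*(4 + 30) = -40*34 = -1360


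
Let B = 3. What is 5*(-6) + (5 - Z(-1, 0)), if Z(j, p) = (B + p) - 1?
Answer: -27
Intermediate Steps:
Z(j, p) = 2 + p (Z(j, p) = (3 + p) - 1 = 2 + p)
5*(-6) + (5 - Z(-1, 0)) = 5*(-6) + (5 - (2 + 0)) = -30 + (5 - 1*2) = -30 + (5 - 2) = -30 + 3 = -27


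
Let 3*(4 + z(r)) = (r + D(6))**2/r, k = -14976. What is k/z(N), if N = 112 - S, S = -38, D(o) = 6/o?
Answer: -6739200/21001 ≈ -320.90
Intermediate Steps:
N = 150 (N = 112 - 1*(-38) = 112 + 38 = 150)
z(r) = -4 + (1 + r)**2/(3*r) (z(r) = -4 + ((r + 6/6)**2/r)/3 = -4 + ((r + 6*(1/6))**2/r)/3 = -4 + ((r + 1)**2/r)/3 = -4 + ((1 + r)**2/r)/3 = -4 + (1 + r)**2/(3*r))
k/z(N) = -14976/(-4 + (1/3)*(1 + 150)**2/150) = -14976/(-4 + (1/3)*(1/150)*151**2) = -14976/(-4 + (1/3)*(1/150)*22801) = -14976/(-4 + 22801/450) = -14976/21001/450 = -14976*450/21001 = -6739200/21001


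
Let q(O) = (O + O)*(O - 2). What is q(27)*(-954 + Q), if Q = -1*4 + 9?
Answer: -1281150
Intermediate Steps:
q(O) = 2*O*(-2 + O) (q(O) = (2*O)*(-2 + O) = 2*O*(-2 + O))
Q = 5 (Q = -4 + 9 = 5)
q(27)*(-954 + Q) = (2*27*(-2 + 27))*(-954 + 5) = (2*27*25)*(-949) = 1350*(-949) = -1281150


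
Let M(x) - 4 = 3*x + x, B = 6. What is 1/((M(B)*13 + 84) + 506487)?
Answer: 1/506935 ≈ 1.9726e-6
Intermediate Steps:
M(x) = 4 + 4*x (M(x) = 4 + (3*x + x) = 4 + 4*x)
1/((M(B)*13 + 84) + 506487) = 1/(((4 + 4*6)*13 + 84) + 506487) = 1/(((4 + 24)*13 + 84) + 506487) = 1/((28*13 + 84) + 506487) = 1/((364 + 84) + 506487) = 1/(448 + 506487) = 1/506935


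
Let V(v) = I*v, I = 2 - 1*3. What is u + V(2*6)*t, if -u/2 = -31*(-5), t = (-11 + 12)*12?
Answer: -454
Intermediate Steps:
I = -1 (I = 2 - 3 = -1)
V(v) = -v
t = 12 (t = 1*12 = 12)
u = -310 (u = -(-62)*(-5) = -2*155 = -310)
u + V(2*6)*t = -310 - 2*6*12 = -310 - 1*12*12 = -310 - 12*12 = -310 - 144 = -454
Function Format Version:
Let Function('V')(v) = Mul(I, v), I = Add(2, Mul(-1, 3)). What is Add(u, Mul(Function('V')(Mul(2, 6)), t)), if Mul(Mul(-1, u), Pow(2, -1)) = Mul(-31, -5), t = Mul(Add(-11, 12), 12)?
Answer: -454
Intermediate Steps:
I = -1 (I = Add(2, -3) = -1)
Function('V')(v) = Mul(-1, v)
t = 12 (t = Mul(1, 12) = 12)
u = -310 (u = Mul(-2, Mul(-31, -5)) = Mul(-2, 155) = -310)
Add(u, Mul(Function('V')(Mul(2, 6)), t)) = Add(-310, Mul(Mul(-1, Mul(2, 6)), 12)) = Add(-310, Mul(Mul(-1, 12), 12)) = Add(-310, Mul(-12, 12)) = Add(-310, -144) = -454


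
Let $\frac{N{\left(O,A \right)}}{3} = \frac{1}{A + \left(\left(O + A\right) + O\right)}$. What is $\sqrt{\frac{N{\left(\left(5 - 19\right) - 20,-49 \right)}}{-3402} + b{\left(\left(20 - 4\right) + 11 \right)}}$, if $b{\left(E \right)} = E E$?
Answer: $\frac{\sqrt{79730558537}}{10458} \approx 27.0$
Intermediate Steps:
$N{\left(O,A \right)} = \frac{3}{2 A + 2 O}$ ($N{\left(O,A \right)} = \frac{3}{A + \left(\left(O + A\right) + O\right)} = \frac{3}{A + \left(\left(A + O\right) + O\right)} = \frac{3}{A + \left(A + 2 O\right)} = \frac{3}{2 A + 2 O}$)
$b{\left(E \right)} = E^{2}$
$\sqrt{\frac{N{\left(\left(5 - 19\right) - 20,-49 \right)}}{-3402} + b{\left(\left(20 - 4\right) + 11 \right)}} = \sqrt{\frac{\frac{3}{2} \frac{1}{-49 + \left(\left(5 - 19\right) - 20\right)}}{-3402} + \left(\left(20 - 4\right) + 11\right)^{2}} = \sqrt{\frac{3}{2 \left(-49 - 34\right)} \left(- \frac{1}{3402}\right) + \left(16 + 11\right)^{2}} = \sqrt{\frac{3}{2 \left(-49 - 34\right)} \left(- \frac{1}{3402}\right) + 27^{2}} = \sqrt{\frac{3}{2 \left(-83\right)} \left(- \frac{1}{3402}\right) + 729} = \sqrt{\frac{3}{2} \left(- \frac{1}{83}\right) \left(- \frac{1}{3402}\right) + 729} = \sqrt{\left(- \frac{3}{166}\right) \left(- \frac{1}{3402}\right) + 729} = \sqrt{\frac{1}{188244} + 729} = \sqrt{\frac{137229877}{188244}} = \frac{\sqrt{79730558537}}{10458}$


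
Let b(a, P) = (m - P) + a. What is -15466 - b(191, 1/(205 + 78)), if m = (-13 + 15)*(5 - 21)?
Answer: -4421874/283 ≈ -15625.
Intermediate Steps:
m = -32 (m = 2*(-16) = -32)
b(a, P) = -32 + a - P (b(a, P) = (-32 - P) + a = -32 + a - P)
-15466 - b(191, 1/(205 + 78)) = -15466 - (-32 + 191 - 1/(205 + 78)) = -15466 - (-32 + 191 - 1/283) = -15466 - 1*44996/283 = -15466 - 44996/283 = -4421874/283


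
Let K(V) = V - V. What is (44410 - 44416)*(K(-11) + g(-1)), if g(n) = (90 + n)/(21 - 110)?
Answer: 6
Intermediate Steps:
g(n) = -90/89 - n/89 (g(n) = (90 + n)/(-89) = (90 + n)*(-1/89) = -90/89 - n/89)
K(V) = 0
(44410 - 44416)*(K(-11) + g(-1)) = (44410 - 44416)*(0 + (-90/89 - 1/89*(-1))) = -6*(0 + (-90/89 + 1/89)) = -6*(0 - 1) = -6*(-1) = 6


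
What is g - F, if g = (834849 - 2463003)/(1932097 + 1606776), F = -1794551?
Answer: 6350686452869/3538873 ≈ 1.7946e+6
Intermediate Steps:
g = -1628154/3538873 ≈ -0.46008
g - F = -1628154/3538873 - 1*(-1794551) = -1628154/3538873 + 1794551 = 6350686452869/3538873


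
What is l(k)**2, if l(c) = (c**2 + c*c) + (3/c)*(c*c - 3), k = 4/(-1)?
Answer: 7921/16 ≈ 495.06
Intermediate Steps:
k = -4 (k = 4*(-1) = -4)
l(c) = 2*c**2 + 3*(-3 + c**2)/c (l(c) = (c**2 + c**2) + (3/c)*(c**2 - 3) = 2*c**2 + (3/c)*(-3 + c**2) = 2*c**2 + 3*(-3 + c**2)/c)
l(k)**2 = ((-9 + (-4)**2*(3 + 2*(-4)))/(-4))**2 = (-(-9 + 16*(3 - 8))/4)**2 = (-(-9 + 16*(-5))/4)**2 = (-(-9 - 80)/4)**2 = (-1/4*(-89))**2 = (89/4)**2 = 7921/16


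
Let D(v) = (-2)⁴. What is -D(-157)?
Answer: -16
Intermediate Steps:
D(v) = 16
-D(-157) = -1*16 = -16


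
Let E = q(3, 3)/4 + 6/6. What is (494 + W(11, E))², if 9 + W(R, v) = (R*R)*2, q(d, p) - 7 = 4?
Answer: 528529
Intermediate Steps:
q(d, p) = 11 (q(d, p) = 7 + 4 = 11)
E = 15/4 (E = 11/4 + 6/6 = 11*(¼) + 6*(⅙) = 11/4 + 1 = 15/4 ≈ 3.7500)
W(R, v) = -9 + 2*R² (W(R, v) = -9 + (R*R)*2 = -9 + R²*2 = -9 + 2*R²)
(494 + W(11, E))² = (494 + (-9 + 2*11²))² = (494 + (-9 + 2*121))² = (494 + (-9 + 242))² = (494 + 233)² = 727² = 528529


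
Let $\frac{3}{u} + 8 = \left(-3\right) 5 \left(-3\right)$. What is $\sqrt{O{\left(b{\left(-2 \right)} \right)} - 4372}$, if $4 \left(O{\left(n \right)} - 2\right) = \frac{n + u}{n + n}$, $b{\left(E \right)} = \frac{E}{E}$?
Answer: $\frac{3 i \sqrt{664705}}{37} \approx 66.105 i$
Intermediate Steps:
$u = \frac{3}{37}$ ($u = \frac{3}{-8 + \left(-3\right) 5 \left(-3\right)} = \frac{3}{-8 - -45} = \frac{3}{-8 + 45} = \frac{3}{37} \approx 0.081081$)
$b{\left(E \right)} = 1$
$O{\left(n \right)} = 2 + \frac{\frac{3}{37} + n}{8 n}$ ($O{\left(n \right)} = 2 + \frac{\left(n + \frac{3}{37}\right) \frac{1}{n + n}}{4} = 2 + \frac{\left(\frac{3}{37} + n\right) \frac{1}{2 n}}{4} = 2 + \frac{\frac{1}{2} \frac{1}{n} \left(\frac{3}{37} + n\right)}{4} = 2 + \frac{\frac{3}{37} + n}{8 n}$)
$\sqrt{O{\left(b{\left(-2 \right)} \right)} - 4372} = \sqrt{\frac{3 + 629 \cdot 1}{296 \cdot 1} - 4372} = \sqrt{\frac{1}{296} \cdot 1 \left(3 + 629\right) - 4372} = \sqrt{\frac{1}{296} \cdot 1 \cdot 632 - 4372} = \sqrt{\frac{79}{37} - 4372} = \sqrt{- \frac{161685}{37}} = \frac{3 i \sqrt{664705}}{37}$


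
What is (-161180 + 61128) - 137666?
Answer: -237718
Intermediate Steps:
(-161180 + 61128) - 137666 = -100052 - 137666 = -237718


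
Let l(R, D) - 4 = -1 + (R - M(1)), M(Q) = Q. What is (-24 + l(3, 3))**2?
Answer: 361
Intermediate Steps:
l(R, D) = 2 + R (l(R, D) = 4 + (-1 + (R - 1*1)) = 4 + (-1 + (R - 1)) = 4 + (-1 + (-1 + R)) = 4 + (-2 + R) = 2 + R)
(-24 + l(3, 3))**2 = (-24 + (2 + 3))**2 = (-24 + 5)**2 = (-19)**2 = 361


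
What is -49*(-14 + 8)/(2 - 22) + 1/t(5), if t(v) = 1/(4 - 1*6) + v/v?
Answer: -127/10 ≈ -12.700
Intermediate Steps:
t(v) = ½ (t(v) = 1/(4 - 6) + 1 = 1/(-2) + 1 = 1*(-½) + 1 = -½ + 1 = ½)
-49*(-14 + 8)/(2 - 22) + 1/t(5) = -49*(-14 + 8)/(2 - 22) + 1/(½) = -(-294)/(-20) + 2 = -(-294)*(-1)/20 + 2 = -49*3/10 + 2 = -147/10 + 2 = -127/10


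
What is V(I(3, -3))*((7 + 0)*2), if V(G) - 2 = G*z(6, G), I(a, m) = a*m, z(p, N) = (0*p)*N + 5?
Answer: -602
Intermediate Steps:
z(p, N) = 5 (z(p, N) = 0*N + 5 = 0 + 5 = 5)
V(G) = 2 + 5*G (V(G) = 2 + G*5 = 2 + 5*G)
V(I(3, -3))*((7 + 0)*2) = (2 + 5*(3*(-3)))*((7 + 0)*2) = (2 + 5*(-9))*(7*2) = (2 - 45)*14 = -43*14 = -602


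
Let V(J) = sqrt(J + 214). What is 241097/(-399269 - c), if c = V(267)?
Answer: -7404812161/12262748760 + 241097*sqrt(481)/159415733880 ≈ -0.60381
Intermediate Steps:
V(J) = sqrt(214 + J)
c = sqrt(481) (c = sqrt(214 + 267) = sqrt(481) ≈ 21.932)
241097/(-399269 - c) = 241097/(-399269 - sqrt(481))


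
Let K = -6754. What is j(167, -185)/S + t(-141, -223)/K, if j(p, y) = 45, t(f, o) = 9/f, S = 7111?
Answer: 14306043/2257301618 ≈ 0.0063377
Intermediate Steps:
j(167, -185)/S + t(-141, -223)/K = 45/7111 + (9/(-141))/(-6754) = 45*(1/7111) + (9*(-1/141))*(-1/6754) = 45/7111 - 3/47*(-1/6754) = 45/7111 + 3/317438 = 14306043/2257301618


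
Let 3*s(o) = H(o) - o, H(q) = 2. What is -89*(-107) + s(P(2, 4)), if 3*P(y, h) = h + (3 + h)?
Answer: 85702/9 ≈ 9522.4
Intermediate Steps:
P(y, h) = 1 + 2*h/3 (P(y, h) = (h + (3 + h))/3 = (3 + 2*h)/3 = 1 + 2*h/3)
s(o) = ⅔ - o/3 (s(o) = (2 - o)/3 = ⅔ - o/3)
-89*(-107) + s(P(2, 4)) = -89*(-107) + (⅔ - (1 + (⅔)*4)/3) = 9523 + (⅔ - (1 + 8/3)/3) = 9523 + (⅔ - ⅓*11/3) = 9523 + (⅔ - 11/9) = 9523 - 5/9 = 85702/9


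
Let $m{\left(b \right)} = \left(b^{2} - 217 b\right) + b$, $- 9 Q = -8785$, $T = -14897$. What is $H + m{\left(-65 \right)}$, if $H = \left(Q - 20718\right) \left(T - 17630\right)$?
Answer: $\frac{5779464164}{9} \approx 6.4216 \cdot 10^{8}$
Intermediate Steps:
$Q = \frac{8785}{9}$ ($Q = \left(- \frac{1}{9}\right) \left(-8785\right) = \frac{8785}{9} \approx 976.11$)
$m{\left(b \right)} = b^{2} - 216 b$
$H = \frac{5779299779}{9}$ ($H = \left(\frac{8785}{9} - 20718\right) \left(-14897 - 17630\right) = \left(- \frac{177677}{9}\right) \left(-32527\right) = \frac{5779299779}{9} \approx 6.4214 \cdot 10^{8}$)
$H + m{\left(-65 \right)} = \frac{5779299779}{9} - 65 \left(-216 - 65\right) = \frac{5779299779}{9} - -18265 = \frac{5779299779}{9} + 18265 = \frac{5779464164}{9}$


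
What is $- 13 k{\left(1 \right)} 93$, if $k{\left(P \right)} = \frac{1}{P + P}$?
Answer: $- \frac{1209}{2} \approx -604.5$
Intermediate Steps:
$k{\left(P \right)} = \frac{1}{2 P}$
$- 13 k{\left(1 \right)} 93 = - 13 \frac{1}{2 \cdot 1} \cdot 93 = - 13 \cdot \frac{1}{2} \cdot 1 \cdot 93 = \left(-13\right) \frac{1}{2} \cdot 93 = \left(- \frac{13}{2}\right) 93 = - \frac{1209}{2}$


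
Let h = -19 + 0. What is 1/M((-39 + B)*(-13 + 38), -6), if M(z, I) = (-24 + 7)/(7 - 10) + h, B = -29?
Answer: -3/40 ≈ -0.075000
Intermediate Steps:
h = -19
M(z, I) = -40/3 (M(z, I) = (-24 + 7)/(7 - 10) - 19 = -17/(-3) - 19 = -17*(-⅓) - 19 = 17/3 - 19 = -40/3)
1/M((-39 + B)*(-13 + 38), -6) = 1/(-40/3) = -3/40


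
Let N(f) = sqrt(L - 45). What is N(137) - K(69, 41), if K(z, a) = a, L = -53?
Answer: -41 + 7*I*sqrt(2) ≈ -41.0 + 9.8995*I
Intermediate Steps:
N(f) = 7*I*sqrt(2) (N(f) = sqrt(-53 - 45) = sqrt(-98) = 7*I*sqrt(2))
N(137) - K(69, 41) = 7*I*sqrt(2) - 1*41 = 7*I*sqrt(2) - 41 = -41 + 7*I*sqrt(2)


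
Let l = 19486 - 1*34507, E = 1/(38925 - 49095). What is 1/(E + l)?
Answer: -10170/152763571 ≈ -6.6573e-5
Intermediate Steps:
E = -1/10170 (E = 1/(-10170) = -1/10170 ≈ -9.8328e-5)
l = -15021 (l = 19486 - 34507 = -15021)
1/(E + l) = 1/(-1/10170 - 15021) = 1/(-152763571/10170) = -10170/152763571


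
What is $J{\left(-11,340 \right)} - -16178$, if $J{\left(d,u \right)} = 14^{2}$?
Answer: $16374$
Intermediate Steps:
$J{\left(d,u \right)} = 196$
$J{\left(-11,340 \right)} - -16178 = 196 - -16178 = 196 + 16178 = 16374$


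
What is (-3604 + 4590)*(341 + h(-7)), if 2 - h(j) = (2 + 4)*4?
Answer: 314534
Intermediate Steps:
h(j) = -22 (h(j) = 2 - (2 + 4)*4 = 2 - 6*4 = 2 - 1*24 = 2 - 24 = -22)
(-3604 + 4590)*(341 + h(-7)) = (-3604 + 4590)*(341 - 22) = 986*319 = 314534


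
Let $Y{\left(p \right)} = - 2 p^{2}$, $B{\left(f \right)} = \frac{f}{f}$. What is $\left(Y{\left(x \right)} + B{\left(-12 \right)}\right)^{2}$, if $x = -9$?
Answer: $25921$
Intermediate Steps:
$B{\left(f \right)} = 1$
$\left(Y{\left(x \right)} + B{\left(-12 \right)}\right)^{2} = \left(- 2 \left(-9\right)^{2} + 1\right)^{2} = \left(\left(-2\right) 81 + 1\right)^{2} = \left(-162 + 1\right)^{2} = \left(-161\right)^{2} = 25921$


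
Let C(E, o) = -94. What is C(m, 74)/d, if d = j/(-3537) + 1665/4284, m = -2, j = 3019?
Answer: 158259528/782699 ≈ 202.20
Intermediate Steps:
d = -782699/1683612 (d = 3019/(-3537) + 1665/4284 = 3019*(-1/3537) + 1665*(1/4284) = -3019/3537 + 185/476 = -782699/1683612 ≈ -0.46489)
C(m, 74)/d = -94/(-782699/1683612) = -94*(-1683612/782699) = 158259528/782699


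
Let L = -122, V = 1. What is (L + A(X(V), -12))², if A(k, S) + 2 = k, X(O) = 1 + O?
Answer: 14884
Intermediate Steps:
A(k, S) = -2 + k
(L + A(X(V), -12))² = (-122 + (-2 + (1 + 1)))² = (-122 + (-2 + 2))² = (-122 + 0)² = (-122)² = 14884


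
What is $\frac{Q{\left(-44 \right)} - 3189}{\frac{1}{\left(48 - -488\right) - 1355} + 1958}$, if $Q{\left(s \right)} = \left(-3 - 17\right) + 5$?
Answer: $- \frac{2624076}{1603601} \approx -1.6364$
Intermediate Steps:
$Q{\left(s \right)} = -15$ ($Q{\left(s \right)} = -20 + 5 = -15$)
$\frac{Q{\left(-44 \right)} - 3189}{\frac{1}{\left(48 - -488\right) - 1355} + 1958} = \frac{-15 - 3189}{\frac{1}{\left(48 - -488\right) - 1355} + 1958} = - \frac{3204}{\frac{1}{\left(48 + 488\right) - 1355} + 1958} = - \frac{3204}{\frac{1}{536 - 1355} + 1958} = - \frac{3204}{\frac{1}{-819} + 1958} = - \frac{3204}{- \frac{1}{819} + 1958} = - \frac{3204}{\frac{1603601}{819}} = \left(-3204\right) \frac{819}{1603601} = - \frac{2624076}{1603601}$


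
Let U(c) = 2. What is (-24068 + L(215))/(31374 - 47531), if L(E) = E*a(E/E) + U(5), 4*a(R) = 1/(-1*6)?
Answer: 577799/387768 ≈ 1.4901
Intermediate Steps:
a(R) = -1/24 (a(R) = 1/(4*((-1*6))) = (¼)/(-6) = (¼)*(-⅙) = -1/24)
L(E) = 2 - E/24 (L(E) = E*(-1/24) + 2 = -E/24 + 2 = 2 - E/24)
(-24068 + L(215))/(31374 - 47531) = (-24068 + (2 - 1/24*215))/(31374 - 47531) = (-24068 + (2 - 215/24))/(-16157) = (-24068 - 167/24)*(-1/16157) = -577799/24*(-1/16157) = 577799/387768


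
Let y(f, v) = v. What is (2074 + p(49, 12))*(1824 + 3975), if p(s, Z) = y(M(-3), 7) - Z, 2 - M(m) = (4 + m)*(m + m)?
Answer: 11998131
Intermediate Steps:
M(m) = 2 - 2*m*(4 + m) (M(m) = 2 - (4 + m)*(m + m) = 2 - (4 + m)*2*m = 2 - 2*m*(4 + m))
p(s, Z) = 7 - Z
(2074 + p(49, 12))*(1824 + 3975) = (2074 + (7 - 1*12))*(1824 + 3975) = (2074 + (7 - 12))*5799 = (2074 - 5)*5799 = 2069*5799 = 11998131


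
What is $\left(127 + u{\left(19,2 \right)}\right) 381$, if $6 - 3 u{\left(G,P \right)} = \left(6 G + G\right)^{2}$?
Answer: $-2197354$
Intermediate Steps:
$u{\left(G,P \right)} = 2 - \frac{49 G^{2}}{3}$ ($u{\left(G,P \right)} = 2 - \frac{\left(6 G + G\right)^{2}}{3} = 2 - \frac{\left(7 G\right)^{2}}{3} = 2 - \frac{49 G^{2}}{3}$)
$\left(127 + u{\left(19,2 \right)}\right) 381 = \left(127 + \left(2 - \frac{49 \cdot 19^{2}}{3}\right)\right) 381 = \left(127 + \left(2 - \frac{17689}{3}\right)\right) 381 = \left(127 - \frac{17683}{3}\right) 381 = \left(- \frac{17302}{3}\right) 381 = -2197354$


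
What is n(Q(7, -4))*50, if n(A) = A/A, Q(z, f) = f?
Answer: 50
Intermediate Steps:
n(A) = 1
n(Q(7, -4))*50 = 1*50 = 50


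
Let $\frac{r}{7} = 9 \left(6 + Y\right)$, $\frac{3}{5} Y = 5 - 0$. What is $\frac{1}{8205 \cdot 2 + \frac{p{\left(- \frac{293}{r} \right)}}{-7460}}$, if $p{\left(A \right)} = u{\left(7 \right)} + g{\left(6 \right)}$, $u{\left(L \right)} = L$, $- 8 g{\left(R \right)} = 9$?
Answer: $\frac{59680}{979348753} \approx 6.0938 \cdot 10^{-5}$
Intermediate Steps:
$g{\left(R \right)} = - \frac{9}{8}$ ($g{\left(R \right)} = \left(- \frac{1}{8}\right) 9 = - \frac{9}{8}$)
$Y = \frac{25}{3}$ ($Y = \frac{5 \left(5 - 0\right)}{3} = \frac{5 \left(5 + 0\right)}{3} = \frac{5}{3} \cdot 5 = \frac{25}{3} \approx 8.3333$)
$r = 903$ ($r = 7 \cdot 9 \left(6 + \frac{25}{3}\right) = 7 \cdot 9 \cdot \frac{43}{3} = 7 \cdot 129 = 903$)
$p{\left(A \right)} = \frac{47}{8}$ ($p{\left(A \right)} = 7 - \frac{9}{8} = \frac{47}{8}$)
$\frac{1}{8205 \cdot 2 + \frac{p{\left(- \frac{293}{r} \right)}}{-7460}} = \frac{1}{8205 \cdot 2 + \frac{47}{8 \left(-7460\right)}} = \frac{1}{16410 + \frac{47}{8} \left(- \frac{1}{7460}\right)} = \frac{1}{16410 - \frac{47}{59680}} = \frac{1}{\frac{979348753}{59680}} = \frac{59680}{979348753}$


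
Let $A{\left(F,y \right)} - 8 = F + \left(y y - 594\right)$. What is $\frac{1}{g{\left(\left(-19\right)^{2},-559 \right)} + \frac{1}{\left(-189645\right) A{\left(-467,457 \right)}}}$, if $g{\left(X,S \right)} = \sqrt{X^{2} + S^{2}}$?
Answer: $\frac{39407472420}{687648871083404324775232799} + \frac{1552948882533060656400 \sqrt{442802}}{687648871083404324775232799} \approx 0.0015028$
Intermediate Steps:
$A{\left(F,y \right)} = -586 + F + y^{2}$ ($A{\left(F,y \right)} = 8 + \left(F + \left(y y - 594\right)\right) = 8 + \left(F + \left(y^{2} - 594\right)\right) = 8 + \left(F + \left(-594 + y^{2}\right)\right) = 8 + \left(-594 + F + y^{2}\right) = -586 + F + y^{2}$)
$g{\left(X,S \right)} = \sqrt{S^{2} + X^{2}}$
$\frac{1}{g{\left(\left(-19\right)^{2},-559 \right)} + \frac{1}{\left(-189645\right) A{\left(-467,457 \right)}}} = \frac{1}{\sqrt{\left(-559\right)^{2} + \left(\left(-19\right)^{2}\right)^{2}} + \frac{1}{\left(-189645\right) \left(-586 - 467 + 457^{2}\right)}} = \frac{1}{\sqrt{312481 + 361^{2}} - \frac{1}{189645 \left(-586 - 467 + 208849\right)}} = \frac{1}{\sqrt{312481 + 130321} - \frac{1}{189645 \cdot 207796}} = \frac{1}{\sqrt{442802} - \frac{1}{39407472420}} = \frac{1}{- \frac{1}{39407472420} + \sqrt{442802}}$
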